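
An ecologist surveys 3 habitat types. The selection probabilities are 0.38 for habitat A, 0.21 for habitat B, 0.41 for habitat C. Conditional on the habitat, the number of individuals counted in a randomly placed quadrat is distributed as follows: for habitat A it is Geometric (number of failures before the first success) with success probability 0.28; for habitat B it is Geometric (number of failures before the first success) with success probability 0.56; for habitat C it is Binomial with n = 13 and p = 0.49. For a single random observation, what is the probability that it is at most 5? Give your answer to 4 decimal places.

0.6652

Conditional on each habitat, P(X ≤ 5): A: 0.860686; B: 0.992744; C: 0.316153.
By total probability, P(X ≤ 5) = 0.38·0.860686 + 0.21·0.992744 + 0.41·0.316153 = 0.66516.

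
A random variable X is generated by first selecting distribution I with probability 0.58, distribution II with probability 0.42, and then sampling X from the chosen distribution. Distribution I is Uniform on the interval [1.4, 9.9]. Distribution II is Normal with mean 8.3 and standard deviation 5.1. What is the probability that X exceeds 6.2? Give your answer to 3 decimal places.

Conditional on each component, P(X > 6.2): I: 0.435294; II: 0.659744.
By total probability, P(X > 6.2) = 0.58·0.435294 + 0.42·0.659744 = 0.529563.

0.530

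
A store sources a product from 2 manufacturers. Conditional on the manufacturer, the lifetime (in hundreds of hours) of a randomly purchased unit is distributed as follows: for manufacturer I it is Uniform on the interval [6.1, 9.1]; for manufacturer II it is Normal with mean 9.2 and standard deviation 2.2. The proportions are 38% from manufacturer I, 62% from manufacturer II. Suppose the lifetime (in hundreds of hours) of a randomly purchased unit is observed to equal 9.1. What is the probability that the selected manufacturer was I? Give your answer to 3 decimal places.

0.530

Likelihoods f(9.1 | ·): I: 0.333333; II: 0.18115.
Posterior ∝ prior × likelihood. Numerator for I: 0.38·0.333333 = 0.126667.
Normalizing constant: 0.38·0.333333 + 0.62·0.18115 = 0.23898.
P(I | observation) = 0.126667 / 0.23898 = 0.530031.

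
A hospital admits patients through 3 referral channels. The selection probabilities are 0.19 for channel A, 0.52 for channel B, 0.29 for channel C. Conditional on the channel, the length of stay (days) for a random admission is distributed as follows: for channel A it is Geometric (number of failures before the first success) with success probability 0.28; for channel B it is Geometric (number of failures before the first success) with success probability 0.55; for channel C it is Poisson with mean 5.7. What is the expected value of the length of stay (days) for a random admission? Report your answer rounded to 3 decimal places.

2.567

Component means — A: 2.57143; B: 0.818182; C: 5.7.
E[X] = 0.19·2.57143 + 0.52·0.818182 + 0.29·5.7 = 2.56703.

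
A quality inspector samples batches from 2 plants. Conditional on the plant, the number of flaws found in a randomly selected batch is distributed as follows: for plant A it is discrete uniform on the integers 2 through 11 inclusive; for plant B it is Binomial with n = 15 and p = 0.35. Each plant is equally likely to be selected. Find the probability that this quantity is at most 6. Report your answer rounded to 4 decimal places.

0.6274

Conditional on each plant, P(X ≤ 6): A: 0.5; B: 0.754842.
By total probability, P(X ≤ 6) = 0.5·0.5 + 0.5·0.754842 = 0.627421.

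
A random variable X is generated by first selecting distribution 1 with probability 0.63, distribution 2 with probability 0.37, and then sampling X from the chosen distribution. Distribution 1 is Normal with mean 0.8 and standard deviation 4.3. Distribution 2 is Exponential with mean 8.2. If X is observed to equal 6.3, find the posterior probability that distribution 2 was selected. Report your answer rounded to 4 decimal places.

0.4479

Likelihoods f(6.3 | ·): 1: 0.0409435; 2: 0.0565615.
Posterior ∝ prior × likelihood. Numerator for 2: 0.37·0.0565615 = 0.0209278.
Normalizing constant: 0.63·0.0409435 + 0.37·0.0565615 = 0.0467221.
P(2 | observation) = 0.0209278 / 0.0467221 = 0.447919.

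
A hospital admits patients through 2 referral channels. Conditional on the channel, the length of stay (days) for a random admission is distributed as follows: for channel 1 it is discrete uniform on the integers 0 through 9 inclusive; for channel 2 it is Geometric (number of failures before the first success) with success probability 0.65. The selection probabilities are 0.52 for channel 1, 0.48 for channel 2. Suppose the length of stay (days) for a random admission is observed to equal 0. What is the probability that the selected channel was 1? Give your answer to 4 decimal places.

0.1429

Likelihoods P(X=0 | ·): 1: 0.1; 2: 0.65.
Posterior ∝ prior × likelihood. Numerator for 1: 0.52·0.1 = 0.052.
Normalizing constant: 0.52·0.1 + 0.48·0.65 = 0.364.
P(1 | observation) = 0.052 / 0.364 = 0.142857.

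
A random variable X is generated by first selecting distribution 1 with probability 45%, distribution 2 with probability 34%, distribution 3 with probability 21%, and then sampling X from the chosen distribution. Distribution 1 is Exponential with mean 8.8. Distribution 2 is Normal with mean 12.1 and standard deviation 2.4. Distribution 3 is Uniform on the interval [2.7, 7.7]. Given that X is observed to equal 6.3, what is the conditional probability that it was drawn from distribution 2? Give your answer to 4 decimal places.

0.0435

Likelihoods f(6.3 | ·): 1: 0.0555395; 2: 0.00896393; 3: 0.2.
Posterior ∝ prior × likelihood. Numerator for 2: 0.34·0.00896393 = 0.00304774.
Normalizing constant: 0.45·0.0555395 + 0.34·0.00896393 + 0.21·0.2 = 0.0700405.
P(2 | observation) = 0.00304774 / 0.0700405 = 0.0435139.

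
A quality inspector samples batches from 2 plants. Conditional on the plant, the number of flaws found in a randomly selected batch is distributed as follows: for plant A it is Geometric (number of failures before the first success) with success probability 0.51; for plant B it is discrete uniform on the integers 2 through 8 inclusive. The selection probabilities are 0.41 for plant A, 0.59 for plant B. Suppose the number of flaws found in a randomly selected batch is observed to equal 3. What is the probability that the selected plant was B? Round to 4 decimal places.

0.7741

Likelihoods P(X=3 | ·): A: 0.060001; B: 0.142857.
Posterior ∝ prior × likelihood. Numerator for B: 0.59·0.142857 = 0.0842857.
Normalizing constant: 0.41·0.060001 + 0.59·0.142857 = 0.108886.
P(B | observation) = 0.0842857 / 0.108886 = 0.774072.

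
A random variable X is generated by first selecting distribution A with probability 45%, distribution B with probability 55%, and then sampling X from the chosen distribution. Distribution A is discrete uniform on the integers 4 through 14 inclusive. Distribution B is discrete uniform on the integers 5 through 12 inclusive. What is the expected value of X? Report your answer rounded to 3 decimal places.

Component means — A: 9; B: 8.5.
E[X] = 0.45·9 + 0.55·8.5 = 8.725.

8.725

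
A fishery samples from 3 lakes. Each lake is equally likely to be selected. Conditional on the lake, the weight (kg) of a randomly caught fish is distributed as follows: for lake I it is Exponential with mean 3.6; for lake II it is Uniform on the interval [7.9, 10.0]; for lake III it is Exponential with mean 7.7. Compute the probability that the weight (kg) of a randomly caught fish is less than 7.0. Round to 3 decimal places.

0.485

Conditional on each lake, P(X < 7.0): I: 0.856933; II: 0; III: 0.59711.
By total probability, P(X < 7.0) = 0.333333·0.856933 + 0.333333·0 + 0.333333·0.59711 = 0.484681.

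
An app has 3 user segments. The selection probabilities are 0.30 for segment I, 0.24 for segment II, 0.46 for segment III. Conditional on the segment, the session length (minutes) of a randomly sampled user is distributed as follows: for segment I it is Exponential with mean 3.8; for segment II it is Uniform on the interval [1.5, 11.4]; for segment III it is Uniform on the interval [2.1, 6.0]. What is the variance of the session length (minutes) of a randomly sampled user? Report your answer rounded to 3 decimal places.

8.025

Per component, I: μ=3.8, E[X²]=28.88; II: μ=6.45, E[X²]=49.77; III: μ=4.05, E[X²]=17.67.
E[X] = 0.3·3.8 + 0.24·6.45 + 0.46·4.05 = 4.551.
E[X²] = 0.3·28.88 + 0.24·49.77 + 0.46·17.67 = 28.737.
Var(X) = E[X²] − (E[X])² = 28.737 − 20.7116 = 8.0254.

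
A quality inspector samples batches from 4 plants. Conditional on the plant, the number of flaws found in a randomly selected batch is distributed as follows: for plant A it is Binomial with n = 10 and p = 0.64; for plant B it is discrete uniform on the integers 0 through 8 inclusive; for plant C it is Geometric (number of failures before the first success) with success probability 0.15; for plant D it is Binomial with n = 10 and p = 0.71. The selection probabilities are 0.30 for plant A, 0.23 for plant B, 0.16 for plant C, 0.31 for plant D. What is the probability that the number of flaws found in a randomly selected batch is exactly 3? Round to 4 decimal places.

0.0500

Conditional on each plant, P(X = 3): A: 0.0246512; B: 0.111111; C: 0.0921187; D: 0.0074087.
By total probability, P(X = 3) = 0.3·0.0246512 + 0.23·0.111111 + 0.16·0.0921187 + 0.31·0.0074087 = 0.0499866.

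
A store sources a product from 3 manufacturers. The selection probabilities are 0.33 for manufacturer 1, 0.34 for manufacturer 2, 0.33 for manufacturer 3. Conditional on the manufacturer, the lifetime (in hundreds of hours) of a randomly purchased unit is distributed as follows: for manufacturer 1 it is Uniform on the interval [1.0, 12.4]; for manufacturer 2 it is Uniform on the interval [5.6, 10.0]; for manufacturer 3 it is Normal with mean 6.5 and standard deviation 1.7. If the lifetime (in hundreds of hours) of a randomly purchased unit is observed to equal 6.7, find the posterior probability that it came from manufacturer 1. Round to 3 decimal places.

0.158

Likelihoods f(6.7 | ·): 1: 0.0877193; 2: 0.227273; 3: 0.233054.
Posterior ∝ prior × likelihood. Numerator for 1: 0.33·0.0877193 = 0.0289474.
Normalizing constant: 0.33·0.0877193 + 0.34·0.227273 + 0.33·0.233054 = 0.183128.
P(1 | observation) = 0.0289474 / 0.183128 = 0.158072.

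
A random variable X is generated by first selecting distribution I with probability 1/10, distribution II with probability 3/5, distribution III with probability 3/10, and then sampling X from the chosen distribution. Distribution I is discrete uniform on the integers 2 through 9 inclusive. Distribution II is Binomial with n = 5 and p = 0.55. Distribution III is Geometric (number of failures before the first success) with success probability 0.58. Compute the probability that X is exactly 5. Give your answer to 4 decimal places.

Conditional on each component, P(X = 5): I: 0.125; II: 0.0503284; III: 0.00758009.
By total probability, P(X = 5) = 0.1·0.125 + 0.6·0.0503284 + 0.3·0.00758009 = 0.0449711.

0.0450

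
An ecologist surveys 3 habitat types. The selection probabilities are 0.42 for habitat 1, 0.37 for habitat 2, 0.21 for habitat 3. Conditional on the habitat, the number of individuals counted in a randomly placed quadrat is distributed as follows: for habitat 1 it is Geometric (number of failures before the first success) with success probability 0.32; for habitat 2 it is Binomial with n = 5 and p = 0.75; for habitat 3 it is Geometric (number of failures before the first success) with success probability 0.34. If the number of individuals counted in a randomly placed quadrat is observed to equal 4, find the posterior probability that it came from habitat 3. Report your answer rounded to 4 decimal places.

Likelihoods P(X=4 | ·): 1: 0.0684204; 2: 0.395508; 3: 0.0645141.
Posterior ∝ prior × likelihood. Numerator for 3: 0.21·0.0645141 = 0.013548.
Normalizing constant: 0.42·0.0684204 + 0.37·0.395508 + 0.21·0.0645141 = 0.188622.
P(3 | observation) = 0.013548 / 0.188622 = 0.0718258.

0.0718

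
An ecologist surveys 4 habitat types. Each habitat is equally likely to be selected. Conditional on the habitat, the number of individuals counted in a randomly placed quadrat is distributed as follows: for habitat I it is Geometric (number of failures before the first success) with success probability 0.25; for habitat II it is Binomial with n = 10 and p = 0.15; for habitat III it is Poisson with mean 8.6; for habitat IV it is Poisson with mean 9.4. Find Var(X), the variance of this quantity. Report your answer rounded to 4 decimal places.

Per component, I: μ=3, E[X²]=21; II: μ=1.5, E[X²]=3.525; III: μ=8.6, E[X²]=82.56; IV: μ=9.4, E[X²]=97.76.
E[X] = 0.25·3 + 0.25·1.5 + 0.25·8.6 + 0.25·9.4 = 5.625.
E[X²] = 0.25·21 + 0.25·3.525 + 0.25·82.56 + 0.25·97.76 = 51.2112.
Var(X) = E[X²] − (E[X])² = 51.2112 − 31.6406 = 19.5706.

19.5706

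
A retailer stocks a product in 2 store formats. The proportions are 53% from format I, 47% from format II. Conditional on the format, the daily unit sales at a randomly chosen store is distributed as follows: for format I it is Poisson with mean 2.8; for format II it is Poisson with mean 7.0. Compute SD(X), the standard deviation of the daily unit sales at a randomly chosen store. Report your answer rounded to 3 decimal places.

Per component, I: μ=2.8, E[X²]=10.64; II: μ=7, E[X²]=56.
E[X] = 0.53·2.8 + 0.47·7 = 4.774.
E[X²] = 0.53·10.64 + 0.47·56 = 31.9592.
Var(X) = E[X²] − (E[X])² = 31.9592 − 22.7911 = 9.16812.
SD(X) = √9.16812 = 3.02789.

3.028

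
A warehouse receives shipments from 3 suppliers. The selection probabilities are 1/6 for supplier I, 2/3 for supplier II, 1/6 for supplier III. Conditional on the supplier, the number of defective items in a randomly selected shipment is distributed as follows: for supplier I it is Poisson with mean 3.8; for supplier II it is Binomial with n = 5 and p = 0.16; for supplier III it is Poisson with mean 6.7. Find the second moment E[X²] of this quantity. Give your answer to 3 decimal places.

For each component E[X²] = Var + (mean)², giving I: 18.24; II: 1.312; III: 51.59.
Overall E[X²] = 0.166667·18.24 + 0.666667·1.312 + 0.166667·51.59 = 12.513.

12.513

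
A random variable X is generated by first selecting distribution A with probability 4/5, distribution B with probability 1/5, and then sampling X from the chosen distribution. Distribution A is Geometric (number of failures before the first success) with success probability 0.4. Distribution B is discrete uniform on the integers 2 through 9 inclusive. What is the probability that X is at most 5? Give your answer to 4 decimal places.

Conditional on each component, P(X ≤ 5): A: 0.953344; B: 0.5.
By total probability, P(X ≤ 5) = 0.8·0.953344 + 0.2·0.5 = 0.862675.

0.8627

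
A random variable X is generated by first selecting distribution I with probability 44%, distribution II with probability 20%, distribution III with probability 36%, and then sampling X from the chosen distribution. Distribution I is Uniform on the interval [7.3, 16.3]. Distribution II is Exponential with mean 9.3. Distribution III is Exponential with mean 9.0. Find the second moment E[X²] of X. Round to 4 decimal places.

157.1516

For each component E[X²] = Var + (mean)², giving I: 145.99; II: 172.98; III: 162.
Overall E[X²] = 0.44·145.99 + 0.2·172.98 + 0.36·162 = 157.152.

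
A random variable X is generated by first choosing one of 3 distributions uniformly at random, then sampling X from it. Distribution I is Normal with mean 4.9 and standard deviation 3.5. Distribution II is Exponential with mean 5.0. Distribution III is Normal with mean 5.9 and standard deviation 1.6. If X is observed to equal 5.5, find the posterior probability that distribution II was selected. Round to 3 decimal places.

0.158

Likelihoods f(5.5 | ·): I: 0.112321; II: 0.0665742; III: 0.241668.
Posterior ∝ prior × likelihood. Numerator for II: 0.333333·0.0665742 = 0.0221914.
Normalizing constant: 0.333333·0.112321 + 0.333333·0.0665742 + 0.333333·0.241668 = 0.140188.
P(II | observation) = 0.0221914 / 0.140188 = 0.158298.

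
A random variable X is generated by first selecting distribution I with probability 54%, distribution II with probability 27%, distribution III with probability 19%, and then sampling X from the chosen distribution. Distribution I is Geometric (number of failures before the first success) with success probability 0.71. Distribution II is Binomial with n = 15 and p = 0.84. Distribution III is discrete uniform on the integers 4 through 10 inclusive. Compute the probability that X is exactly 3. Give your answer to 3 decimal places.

Conditional on each component, P(X = 3): I: 0.0173162; II: 7.59083e-08; III: 0.
By total probability, P(X = 3) = 0.54·0.0173162 + 0.27·7.59083e-08 + 0.19·0 = 0.00935076.

0.009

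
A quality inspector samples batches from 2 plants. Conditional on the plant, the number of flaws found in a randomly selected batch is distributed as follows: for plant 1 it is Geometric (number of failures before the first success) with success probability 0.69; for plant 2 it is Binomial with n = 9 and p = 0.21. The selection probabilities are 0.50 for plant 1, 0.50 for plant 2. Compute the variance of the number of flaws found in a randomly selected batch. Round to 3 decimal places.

Per component, 1: μ=0.449275, E[X²]=0.852972; 2: μ=1.89, E[X²]=5.0652.
E[X] = 0.5·0.449275 + 0.5·1.89 = 1.16964.
E[X²] = 0.5·0.852972 + 0.5·5.0652 = 2.95909.
Var(X) = E[X²] − (E[X])² = 2.95909 − 1.36805 = 1.59103.

1.591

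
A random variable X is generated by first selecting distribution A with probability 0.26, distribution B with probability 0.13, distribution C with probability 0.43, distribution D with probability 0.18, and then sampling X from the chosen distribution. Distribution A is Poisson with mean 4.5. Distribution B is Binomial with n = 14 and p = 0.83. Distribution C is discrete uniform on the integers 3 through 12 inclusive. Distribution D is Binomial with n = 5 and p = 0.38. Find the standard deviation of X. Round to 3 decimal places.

Per component, A: μ=4.5, E[X²]=24.75; B: μ=11.62, E[X²]=137; C: μ=7.5, E[X²]=64.5; D: μ=1.9, E[X²]=4.788.
E[X] = 0.26·4.5 + 0.13·11.62 + 0.43·7.5 + 0.18·1.9 = 6.2476.
E[X²] = 0.26·24.75 + 0.13·137 + 0.43·64.5 + 0.18·4.788 = 52.8418.
Var(X) = E[X²] − (E[X])² = 52.8418 − 39.0325 = 13.8093.
SD(X) = √13.8093 = 3.71609.

3.716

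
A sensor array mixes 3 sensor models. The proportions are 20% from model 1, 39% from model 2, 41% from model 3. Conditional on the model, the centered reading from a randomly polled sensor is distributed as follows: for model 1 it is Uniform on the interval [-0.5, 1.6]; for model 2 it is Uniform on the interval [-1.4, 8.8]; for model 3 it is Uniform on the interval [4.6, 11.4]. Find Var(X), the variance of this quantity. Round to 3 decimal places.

13.316

Per component, 1: μ=0.55, E[X²]=0.67; 2: μ=3.7, E[X²]=22.36; 3: μ=8, E[X²]=67.8533.
E[X] = 0.2·0.55 + 0.39·3.7 + 0.41·8 = 4.833.
E[X²] = 0.2·0.67 + 0.39·22.36 + 0.41·67.8533 = 36.6743.
Var(X) = E[X²] − (E[X])² = 36.6743 − 23.3579 = 13.3164.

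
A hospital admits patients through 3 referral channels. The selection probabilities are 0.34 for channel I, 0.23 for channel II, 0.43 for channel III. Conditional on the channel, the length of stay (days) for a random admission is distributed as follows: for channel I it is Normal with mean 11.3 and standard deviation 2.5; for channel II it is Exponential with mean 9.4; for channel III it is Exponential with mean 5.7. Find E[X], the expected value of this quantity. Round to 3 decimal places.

8.455

Component means — I: 11.3; II: 9.4; III: 5.7.
E[X] = 0.34·11.3 + 0.23·9.4 + 0.43·5.7 = 8.455.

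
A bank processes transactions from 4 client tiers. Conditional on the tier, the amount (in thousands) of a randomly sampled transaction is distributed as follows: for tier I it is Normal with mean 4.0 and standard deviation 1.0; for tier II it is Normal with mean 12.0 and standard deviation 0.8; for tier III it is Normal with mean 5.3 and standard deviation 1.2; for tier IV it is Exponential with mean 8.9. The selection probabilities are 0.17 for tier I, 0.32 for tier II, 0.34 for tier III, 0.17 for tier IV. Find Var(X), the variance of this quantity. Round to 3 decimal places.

24.759

Per component, I: μ=4, E[X²]=17; II: μ=12, E[X²]=144.64; III: μ=5.3, E[X²]=29.53; IV: μ=8.9, E[X²]=158.42.
E[X] = 0.17·4 + 0.32·12 + 0.34·5.3 + 0.17·8.9 = 7.835.
E[X²] = 0.17·17 + 0.32·144.64 + 0.34·29.53 + 0.17·158.42 = 86.1464.
Var(X) = E[X²] − (E[X])² = 86.1464 − 61.3872 = 24.7592.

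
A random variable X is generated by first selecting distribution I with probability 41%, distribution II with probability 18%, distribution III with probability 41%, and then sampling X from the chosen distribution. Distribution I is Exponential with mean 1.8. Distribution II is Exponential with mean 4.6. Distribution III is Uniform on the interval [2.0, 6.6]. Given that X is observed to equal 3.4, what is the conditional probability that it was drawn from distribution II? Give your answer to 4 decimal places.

Likelihoods f(3.4 | ·): I: 0.0840221; II: 0.103811; III: 0.217391.
Posterior ∝ prior × likelihood. Numerator for II: 0.18·0.103811 = 0.0186859.
Normalizing constant: 0.41·0.0840221 + 0.18·0.103811 + 0.41·0.217391 = 0.142265.
P(II | observation) = 0.0186859 / 0.142265 = 0.131345.

0.1313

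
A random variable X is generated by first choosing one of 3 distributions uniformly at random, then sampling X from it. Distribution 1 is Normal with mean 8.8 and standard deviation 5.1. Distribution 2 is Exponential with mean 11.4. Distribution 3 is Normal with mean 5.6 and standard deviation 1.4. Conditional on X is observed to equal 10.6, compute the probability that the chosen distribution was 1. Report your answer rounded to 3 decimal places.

0.677

Likelihoods f(10.6 | ·): 1: 0.0735005; 2: 0.034616; 3: 0.000484225.
Posterior ∝ prior × likelihood. Numerator for 1: 0.333333·0.0735005 = 0.0245002.
Normalizing constant: 0.333333·0.0735005 + 0.333333·0.034616 + 0.333333·0.000484225 = 0.0362003.
P(1 | observation) = 0.0245002 / 0.0362003 = 0.676795.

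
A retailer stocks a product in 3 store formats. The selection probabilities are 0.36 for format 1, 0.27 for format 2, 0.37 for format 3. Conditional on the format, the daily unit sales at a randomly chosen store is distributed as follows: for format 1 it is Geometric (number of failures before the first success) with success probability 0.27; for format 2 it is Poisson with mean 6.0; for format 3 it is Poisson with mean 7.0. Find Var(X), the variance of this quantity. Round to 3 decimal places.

Per component, 1: μ=2.7037, E[X²]=17.3237; 2: μ=6, E[X²]=42; 3: μ=7, E[X²]=56.
E[X] = 0.36·2.7037 + 0.27·6 + 0.37·7 = 5.18333.
E[X²] = 0.36·17.3237 + 0.27·42 + 0.37·56 = 38.2965.
Var(X) = E[X²] − (E[X])² = 38.2965 − 26.8669 = 11.4296.

11.430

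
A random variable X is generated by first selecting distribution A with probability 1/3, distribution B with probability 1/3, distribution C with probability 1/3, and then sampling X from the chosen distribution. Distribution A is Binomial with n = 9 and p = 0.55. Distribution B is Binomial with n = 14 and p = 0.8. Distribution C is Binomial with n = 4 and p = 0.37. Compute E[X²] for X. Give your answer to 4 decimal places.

52.5109

For each component E[X²] = Var + (mean)², giving A: 26.73; B: 127.68; C: 3.1228.
Overall E[X²] = 0.333333·26.73 + 0.333333·127.68 + 0.333333·3.1228 = 52.5109.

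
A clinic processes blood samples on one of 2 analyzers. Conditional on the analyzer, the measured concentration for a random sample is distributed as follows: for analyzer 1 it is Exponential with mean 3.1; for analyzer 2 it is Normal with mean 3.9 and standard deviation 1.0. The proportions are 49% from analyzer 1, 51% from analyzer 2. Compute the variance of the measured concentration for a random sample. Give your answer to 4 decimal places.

5.3788

Per component, 1: μ=3.1, E[X²]=19.22; 2: μ=3.9, E[X²]=16.21.
E[X] = 0.49·3.1 + 0.51·3.9 = 3.508.
E[X²] = 0.49·19.22 + 0.51·16.21 = 17.6849.
Var(X) = E[X²] − (E[X])² = 17.6849 − 12.3061 = 5.37884.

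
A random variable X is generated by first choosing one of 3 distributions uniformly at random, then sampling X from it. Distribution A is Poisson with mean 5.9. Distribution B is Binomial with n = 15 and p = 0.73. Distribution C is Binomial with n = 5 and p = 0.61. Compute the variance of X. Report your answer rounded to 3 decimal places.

Per component, A: μ=5.9, E[X²]=40.71; B: μ=10.95, E[X²]=122.859; C: μ=3.05, E[X²]=10.492.
E[X] = 0.333333·5.9 + 0.333333·10.95 + 0.333333·3.05 = 6.63333.
E[X²] = 0.333333·40.71 + 0.333333·122.859 + 0.333333·10.492 = 58.0203.
Var(X) = E[X²] − (E[X])² = 58.0203 − 44.0011 = 14.0192.

14.019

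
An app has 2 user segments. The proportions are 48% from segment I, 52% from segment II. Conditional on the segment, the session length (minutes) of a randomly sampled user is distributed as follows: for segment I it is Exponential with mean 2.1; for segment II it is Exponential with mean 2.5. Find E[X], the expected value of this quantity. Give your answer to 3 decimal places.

2.308

Component means — I: 2.1; II: 2.5.
E[X] = 0.48·2.1 + 0.52·2.5 = 2.308.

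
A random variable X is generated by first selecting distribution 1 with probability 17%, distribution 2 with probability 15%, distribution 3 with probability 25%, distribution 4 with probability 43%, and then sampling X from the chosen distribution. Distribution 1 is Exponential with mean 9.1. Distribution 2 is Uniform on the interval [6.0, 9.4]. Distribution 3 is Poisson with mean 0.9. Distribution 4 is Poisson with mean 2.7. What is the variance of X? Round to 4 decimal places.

Per component, 1: μ=9.1, E[X²]=165.62; 2: μ=7.7, E[X²]=60.2533; 3: μ=0.9, E[X²]=1.71; 4: μ=2.7, E[X²]=9.99.
E[X] = 0.17·9.1 + 0.15·7.7 + 0.25·0.9 + 0.43·2.7 = 4.088.
E[X²] = 0.17·165.62 + 0.15·60.2533 + 0.25·1.71 + 0.43·9.99 = 41.9166.
Var(X) = E[X²] − (E[X])² = 41.9166 − 16.7117 = 25.2049.

25.2049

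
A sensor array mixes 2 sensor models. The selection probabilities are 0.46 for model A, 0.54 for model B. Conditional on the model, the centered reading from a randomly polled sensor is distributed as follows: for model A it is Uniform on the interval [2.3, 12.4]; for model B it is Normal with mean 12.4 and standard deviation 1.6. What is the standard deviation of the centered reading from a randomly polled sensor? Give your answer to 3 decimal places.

Per component, A: μ=7.35, E[X²]=62.5233; B: μ=12.4, E[X²]=156.32.
E[X] = 0.46·7.35 + 0.54·12.4 = 10.077.
E[X²] = 0.46·62.5233 + 0.54·156.32 = 113.174.
Var(X) = E[X²] − (E[X])² = 113.174 − 101.546 = 11.6276.
SD(X) = √11.6276 = 3.40993.

3.410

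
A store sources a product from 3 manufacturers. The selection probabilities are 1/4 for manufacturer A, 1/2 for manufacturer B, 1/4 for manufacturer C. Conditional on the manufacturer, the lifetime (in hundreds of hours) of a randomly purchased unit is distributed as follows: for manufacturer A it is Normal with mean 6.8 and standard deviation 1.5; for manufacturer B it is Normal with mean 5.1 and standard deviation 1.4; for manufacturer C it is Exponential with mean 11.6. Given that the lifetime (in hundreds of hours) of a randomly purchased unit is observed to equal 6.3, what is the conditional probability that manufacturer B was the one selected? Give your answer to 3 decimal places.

0.567

Likelihoods f(6.3 | ·): A: 0.251589; B: 0.197354; C: 0.0500813.
Posterior ∝ prior × likelihood. Numerator for B: 0.5·0.197354 = 0.0986769.
Normalizing constant: 0.25·0.251589 + 0.5·0.197354 + 0.25·0.0500813 = 0.174094.
P(B | observation) = 0.0986769 / 0.174094 = 0.566801.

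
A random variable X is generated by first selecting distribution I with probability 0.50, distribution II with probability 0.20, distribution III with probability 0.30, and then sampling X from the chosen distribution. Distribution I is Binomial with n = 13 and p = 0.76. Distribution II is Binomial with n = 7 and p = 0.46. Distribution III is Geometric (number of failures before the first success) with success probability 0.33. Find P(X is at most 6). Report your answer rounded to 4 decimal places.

0.4907

Conditional on each component, P(X ≤ 6): I: 0.0194752; II: 0.995642; III: 0.939393.
By total probability, P(X ≤ 6) = 0.5·0.0194752 + 0.2·0.995642 + 0.3·0.939393 = 0.490684.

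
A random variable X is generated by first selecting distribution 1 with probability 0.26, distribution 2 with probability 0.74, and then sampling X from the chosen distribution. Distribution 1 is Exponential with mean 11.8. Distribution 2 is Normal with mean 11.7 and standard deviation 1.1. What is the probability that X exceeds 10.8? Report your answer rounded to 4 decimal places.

0.6912

Conditional on each component, P(X > 10.8): 1: 0.400415; 2: 0.793373.
By total probability, P(X > 10.8) = 0.26·0.400415 + 0.74·0.793373 = 0.691204.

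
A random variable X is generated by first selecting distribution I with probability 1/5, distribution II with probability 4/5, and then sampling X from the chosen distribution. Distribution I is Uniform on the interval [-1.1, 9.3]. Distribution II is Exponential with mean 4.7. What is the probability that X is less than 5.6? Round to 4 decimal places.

0.6858

Conditional on each component, P(X < 5.6): I: 0.644231; II: 0.696231.
By total probability, P(X < 5.6) = 0.2·0.644231 + 0.8·0.696231 = 0.685831.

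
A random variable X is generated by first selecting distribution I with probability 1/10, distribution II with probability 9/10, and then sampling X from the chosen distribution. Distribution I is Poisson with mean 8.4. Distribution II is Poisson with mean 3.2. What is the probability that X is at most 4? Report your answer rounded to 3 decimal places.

0.710

Conditional on each component, P(X ≤ 4): I: 0.0789083; II: 0.780613.
By total probability, P(X ≤ 4) = 0.1·0.0789083 + 0.9·0.780613 = 0.710442.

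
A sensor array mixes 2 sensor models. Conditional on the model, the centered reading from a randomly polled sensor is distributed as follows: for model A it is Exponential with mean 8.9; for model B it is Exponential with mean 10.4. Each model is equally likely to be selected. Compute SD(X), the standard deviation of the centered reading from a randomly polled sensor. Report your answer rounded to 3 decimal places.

9.708

Per component, A: μ=8.9, E[X²]=158.42; B: μ=10.4, E[X²]=216.32.
E[X] = 0.5·8.9 + 0.5·10.4 = 9.65.
E[X²] = 0.5·158.42 + 0.5·216.32 = 187.37.
Var(X) = E[X²] − (E[X])² = 187.37 − 93.1225 = 94.2475.
SD(X) = √94.2475 = 9.70812.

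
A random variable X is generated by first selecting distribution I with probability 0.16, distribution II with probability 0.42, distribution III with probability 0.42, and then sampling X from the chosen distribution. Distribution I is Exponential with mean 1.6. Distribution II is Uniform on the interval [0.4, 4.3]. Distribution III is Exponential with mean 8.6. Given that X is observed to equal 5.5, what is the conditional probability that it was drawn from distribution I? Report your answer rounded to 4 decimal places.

Likelihoods f(5.5 | ·): I: 0.0200906; II: 0; III: 0.0613416.
Posterior ∝ prior × likelihood. Numerator for I: 0.16·0.0200906 = 0.00321449.
Normalizing constant: 0.16·0.0200906 + 0.42·0 + 0.42·0.0613416 = 0.028978.
P(I | observation) = 0.00321449 / 0.028978 = 0.110929.

0.1109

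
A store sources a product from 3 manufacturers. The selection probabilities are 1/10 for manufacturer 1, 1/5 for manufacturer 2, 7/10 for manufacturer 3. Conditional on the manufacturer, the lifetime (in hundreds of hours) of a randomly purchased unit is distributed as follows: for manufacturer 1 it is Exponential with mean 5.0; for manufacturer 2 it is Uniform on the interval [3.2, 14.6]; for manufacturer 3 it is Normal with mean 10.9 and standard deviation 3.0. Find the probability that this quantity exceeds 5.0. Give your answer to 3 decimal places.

Conditional on each manufacturer, P(X > 5.0): 1: 0.367879; 2: 0.842105; 3: 0.975389.
By total probability, P(X > 5.0) = 0.1·0.367879 + 0.2·0.842105 + 0.7·0.975389 = 0.887981.

0.888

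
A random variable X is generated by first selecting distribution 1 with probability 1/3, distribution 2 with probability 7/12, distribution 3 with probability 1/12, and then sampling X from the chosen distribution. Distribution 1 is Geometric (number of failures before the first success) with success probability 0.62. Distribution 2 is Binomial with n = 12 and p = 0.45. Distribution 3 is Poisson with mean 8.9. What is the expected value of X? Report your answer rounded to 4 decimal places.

Component means — 1: 0.612903; 2: 5.4; 3: 8.9.
E[X] = 0.333333·0.612903 + 0.583333·5.4 + 0.0833333·8.9 = 4.09597.

4.0960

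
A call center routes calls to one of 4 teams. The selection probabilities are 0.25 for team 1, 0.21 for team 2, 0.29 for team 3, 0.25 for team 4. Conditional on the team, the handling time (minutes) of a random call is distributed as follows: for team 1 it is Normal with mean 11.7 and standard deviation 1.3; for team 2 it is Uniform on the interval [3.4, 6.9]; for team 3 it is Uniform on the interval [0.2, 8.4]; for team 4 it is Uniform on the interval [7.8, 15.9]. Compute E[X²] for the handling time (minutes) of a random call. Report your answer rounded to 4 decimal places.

83.8887

For each component E[X²] = Var + (mean)², giving 1: 138.58; 2: 27.5433; 3: 24.0933; 4: 145.89.
Overall E[X²] = 0.25·138.58 + 0.21·27.5433 + 0.29·24.0933 + 0.25·145.89 = 83.8887.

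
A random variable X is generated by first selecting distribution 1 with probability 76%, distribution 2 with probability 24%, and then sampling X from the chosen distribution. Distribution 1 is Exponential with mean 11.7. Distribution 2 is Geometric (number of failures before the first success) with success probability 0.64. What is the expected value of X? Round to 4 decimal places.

9.0270

Component means — 1: 11.7; 2: 0.5625.
E[X] = 0.76·11.7 + 0.24·0.5625 = 9.027.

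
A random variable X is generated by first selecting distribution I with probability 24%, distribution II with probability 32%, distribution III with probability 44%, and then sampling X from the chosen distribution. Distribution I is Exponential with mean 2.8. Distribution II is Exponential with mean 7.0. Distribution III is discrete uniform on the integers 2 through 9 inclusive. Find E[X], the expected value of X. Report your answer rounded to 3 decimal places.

Component means — I: 2.8; II: 7; III: 5.5.
E[X] = 0.24·2.8 + 0.32·7 + 0.44·5.5 = 5.332.

5.332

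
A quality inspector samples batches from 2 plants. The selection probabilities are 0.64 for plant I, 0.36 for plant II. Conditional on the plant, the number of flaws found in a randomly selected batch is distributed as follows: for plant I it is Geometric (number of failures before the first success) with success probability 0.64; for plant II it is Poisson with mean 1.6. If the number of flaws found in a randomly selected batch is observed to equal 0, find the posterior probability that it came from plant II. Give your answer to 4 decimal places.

Likelihoods P(X=0 | ·): I: 0.64; II: 0.201897.
Posterior ∝ prior × likelihood. Numerator for II: 0.36·0.201897 = 0.0726827.
Normalizing constant: 0.64·0.64 + 0.36·0.201897 = 0.482283.
P(II | observation) = 0.0726827 / 0.482283 = 0.150706.

0.1507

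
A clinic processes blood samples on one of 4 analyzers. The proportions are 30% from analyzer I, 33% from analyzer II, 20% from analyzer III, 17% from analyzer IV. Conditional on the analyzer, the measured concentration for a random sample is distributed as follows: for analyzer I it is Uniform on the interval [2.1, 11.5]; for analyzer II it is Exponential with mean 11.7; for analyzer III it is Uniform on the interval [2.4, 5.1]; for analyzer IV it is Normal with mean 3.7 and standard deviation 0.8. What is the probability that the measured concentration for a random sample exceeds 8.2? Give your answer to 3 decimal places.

0.269

Conditional on each analyzer, P(X > 8.2): I: 0.351064; II: 0.496161; III: 0; IV: 9.2754e-09.
By total probability, P(X > 8.2) = 0.3·0.351064 + 0.33·0.496161 + 0.2·0 + 0.17·9.2754e-09 = 0.269052.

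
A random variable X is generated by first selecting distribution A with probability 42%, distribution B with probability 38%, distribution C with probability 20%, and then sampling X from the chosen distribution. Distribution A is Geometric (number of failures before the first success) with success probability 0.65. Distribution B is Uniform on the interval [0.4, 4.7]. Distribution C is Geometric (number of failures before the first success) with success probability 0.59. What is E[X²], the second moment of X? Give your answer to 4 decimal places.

For each component E[X²] = Var + (mean)², giving A: 1.11834; B: 8.04333; C: 1.66073.
Overall E[X²] = 0.42·1.11834 + 0.38·8.04333 + 0.2·1.66073 = 3.85832.

3.8583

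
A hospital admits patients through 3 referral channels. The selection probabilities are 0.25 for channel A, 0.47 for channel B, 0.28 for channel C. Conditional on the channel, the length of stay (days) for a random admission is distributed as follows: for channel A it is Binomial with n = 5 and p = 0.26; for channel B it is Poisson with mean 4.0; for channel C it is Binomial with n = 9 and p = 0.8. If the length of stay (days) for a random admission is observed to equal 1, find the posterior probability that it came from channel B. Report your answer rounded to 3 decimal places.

0.261

Likelihoods P(X=1 | ·): A: 0.389825; B: 0.0732626; C: 1.8432e-05.
Posterior ∝ prior × likelihood. Numerator for B: 0.47·0.0732626 = 0.0344334.
Normalizing constant: 0.25·0.389825 + 0.47·0.0732626 + 0.28·1.8432e-05 = 0.131895.
P(B | observation) = 0.0344334 / 0.131895 = 0.261067.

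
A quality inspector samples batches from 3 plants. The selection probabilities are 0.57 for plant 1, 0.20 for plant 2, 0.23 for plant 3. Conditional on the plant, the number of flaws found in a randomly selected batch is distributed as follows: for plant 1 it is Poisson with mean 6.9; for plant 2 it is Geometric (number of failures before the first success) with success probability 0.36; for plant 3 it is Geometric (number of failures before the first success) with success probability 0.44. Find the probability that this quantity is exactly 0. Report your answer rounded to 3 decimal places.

0.174

Conditional on each plant, P(X = 0): 1: 0.00100779; 2: 0.36; 3: 0.44.
By total probability, P(X = 0) = 0.57·0.00100779 + 0.2·0.36 + 0.23·0.44 = 0.173774.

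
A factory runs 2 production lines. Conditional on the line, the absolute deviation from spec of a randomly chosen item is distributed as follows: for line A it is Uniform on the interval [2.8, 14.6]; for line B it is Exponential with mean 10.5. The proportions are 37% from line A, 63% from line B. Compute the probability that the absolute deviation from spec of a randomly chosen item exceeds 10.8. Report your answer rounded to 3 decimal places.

Conditional on each line, P(X > 10.8): A: 0.322034; B: 0.357517.
By total probability, P(X > 10.8) = 0.37·0.322034 + 0.63·0.357517 = 0.344388.

0.344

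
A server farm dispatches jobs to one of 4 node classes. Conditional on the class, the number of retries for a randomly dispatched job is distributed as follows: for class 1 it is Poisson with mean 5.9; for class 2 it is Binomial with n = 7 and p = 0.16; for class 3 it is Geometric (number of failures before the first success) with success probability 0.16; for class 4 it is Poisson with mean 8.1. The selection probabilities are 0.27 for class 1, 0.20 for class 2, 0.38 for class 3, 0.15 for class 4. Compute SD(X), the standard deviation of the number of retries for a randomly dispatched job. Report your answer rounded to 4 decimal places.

Per component, 1: μ=5.9, E[X²]=40.71; 2: μ=1.12, E[X²]=2.1952; 3: μ=5.25, E[X²]=60.375; 4: μ=8.1, E[X²]=73.71.
E[X] = 0.27·5.9 + 0.2·1.12 + 0.38·5.25 + 0.15·8.1 = 5.027.
E[X²] = 0.27·40.71 + 0.2·2.1952 + 0.38·60.375 + 0.15·73.71 = 45.4297.
Var(X) = E[X²] − (E[X])² = 45.4297 − 25.2707 = 20.159.
SD(X) = √20.159 = 4.48988.

4.4899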